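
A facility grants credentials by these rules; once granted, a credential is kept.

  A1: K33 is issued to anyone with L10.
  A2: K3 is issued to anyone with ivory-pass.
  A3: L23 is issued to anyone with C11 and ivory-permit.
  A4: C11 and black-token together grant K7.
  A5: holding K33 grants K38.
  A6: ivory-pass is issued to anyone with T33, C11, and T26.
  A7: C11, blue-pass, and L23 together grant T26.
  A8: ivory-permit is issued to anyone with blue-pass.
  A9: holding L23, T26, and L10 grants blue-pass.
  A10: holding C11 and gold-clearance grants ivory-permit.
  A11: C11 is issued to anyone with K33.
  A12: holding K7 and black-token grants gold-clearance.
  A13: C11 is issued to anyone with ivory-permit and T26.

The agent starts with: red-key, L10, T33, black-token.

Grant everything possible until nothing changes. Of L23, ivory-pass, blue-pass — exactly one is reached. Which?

L23

Holding L10 grants K33 (A1).
Holding K33 grants C11 (A11).
Holding C11 and black-token grants K7 (A4).
Holding K7 and black-token grants gold-clearance (A12).
Holding C11 and gold-clearance grants ivory-permit (A10).
Holding C11 and ivory-permit grants L23 (A3).
ivory-pass would need T33, C11, and T26 (A6), but T26 is never granted. blue-pass would need L23, T26, and L10 (A9), but T26 is never granted.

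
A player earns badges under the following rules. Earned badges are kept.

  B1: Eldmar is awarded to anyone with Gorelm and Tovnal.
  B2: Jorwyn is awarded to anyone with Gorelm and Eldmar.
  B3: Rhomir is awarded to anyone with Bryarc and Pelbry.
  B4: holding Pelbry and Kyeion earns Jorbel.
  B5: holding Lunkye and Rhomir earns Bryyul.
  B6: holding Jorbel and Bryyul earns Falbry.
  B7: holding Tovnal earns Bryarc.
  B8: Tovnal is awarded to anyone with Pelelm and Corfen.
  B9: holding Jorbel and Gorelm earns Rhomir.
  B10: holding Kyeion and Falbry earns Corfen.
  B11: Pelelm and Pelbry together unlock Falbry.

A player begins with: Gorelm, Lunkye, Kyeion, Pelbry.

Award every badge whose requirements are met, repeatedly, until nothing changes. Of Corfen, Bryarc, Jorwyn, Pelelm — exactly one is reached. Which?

Corfen

With Pelbry and Kyeion, Jorbel is earned (B4).
With Jorbel and Gorelm, Rhomir is earned (B9).
With Lunkye and Rhomir, Bryyul is earned (B5).
With Jorbel and Bryyul, Falbry is earned (B6).
With Kyeion and Falbry, Corfen is earned (B10).
Jorwyn would need Gorelm and Eldmar (B2), but Eldmar is never earned. Bryarc would need Tovnal (B7), but Tovnal is never earned. No rule produces Pelelm, and it is not given.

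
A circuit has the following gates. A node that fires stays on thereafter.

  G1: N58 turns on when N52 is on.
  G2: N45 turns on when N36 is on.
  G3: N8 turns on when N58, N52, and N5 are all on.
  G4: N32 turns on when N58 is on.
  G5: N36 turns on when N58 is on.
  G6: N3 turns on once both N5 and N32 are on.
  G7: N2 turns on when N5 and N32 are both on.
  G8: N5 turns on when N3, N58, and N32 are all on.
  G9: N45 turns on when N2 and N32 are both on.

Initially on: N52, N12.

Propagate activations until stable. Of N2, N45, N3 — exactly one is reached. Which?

G1: N52 on → N58 on.
G5: N58 on → N36 on.
N36 is on, so N45 turns on (G2).
N3 would need N5 and N32 (G6), but N5 never turns on. N2 would need N5 and N32 (G7), but N5 never turns on.

N45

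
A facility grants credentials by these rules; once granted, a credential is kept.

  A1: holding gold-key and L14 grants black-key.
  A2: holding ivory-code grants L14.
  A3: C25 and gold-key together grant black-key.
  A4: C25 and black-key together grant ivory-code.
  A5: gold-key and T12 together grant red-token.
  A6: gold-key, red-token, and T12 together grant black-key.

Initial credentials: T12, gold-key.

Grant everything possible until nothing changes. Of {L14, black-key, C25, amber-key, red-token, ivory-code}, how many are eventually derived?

2

Holding gold-key and T12 grants red-token (A5).
Holding gold-key, red-token, and T12 grants black-key (A6).
L14 would need ivory-code (A2), but ivory-code is never granted.
black-key: reached.
No rule produces C25, and it is not given.
No rule produces amber-key, and it is not given.
red-token: reached.
ivory-code would need C25 and black-key (A4), but C25 is never granted.
Reached: black-key and red-token — 2 of the 6.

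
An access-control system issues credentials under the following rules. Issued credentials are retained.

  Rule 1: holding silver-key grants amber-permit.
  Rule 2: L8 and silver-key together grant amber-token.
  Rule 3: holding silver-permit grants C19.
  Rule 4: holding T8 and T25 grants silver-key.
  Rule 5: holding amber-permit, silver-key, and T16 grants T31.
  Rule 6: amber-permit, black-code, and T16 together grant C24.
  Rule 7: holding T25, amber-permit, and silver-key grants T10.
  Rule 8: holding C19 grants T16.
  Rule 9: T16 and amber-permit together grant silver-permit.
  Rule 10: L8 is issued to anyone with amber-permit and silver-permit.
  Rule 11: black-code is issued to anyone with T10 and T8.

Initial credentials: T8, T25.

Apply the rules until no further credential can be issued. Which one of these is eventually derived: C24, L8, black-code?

Holding T8 and T25 grants silver-key (Rule 4).
Holding silver-key grants amber-permit (Rule 1).
Holding T25, amber-permit, and silver-key grants T10 (Rule 7).
Holding T10 and T8 grants black-code (Rule 11).
C24 would need amber-permit, black-code, and T16 (Rule 6), but T16 is never granted. L8 would need amber-permit and silver-permit (Rule 10), but silver-permit is never granted.

black-code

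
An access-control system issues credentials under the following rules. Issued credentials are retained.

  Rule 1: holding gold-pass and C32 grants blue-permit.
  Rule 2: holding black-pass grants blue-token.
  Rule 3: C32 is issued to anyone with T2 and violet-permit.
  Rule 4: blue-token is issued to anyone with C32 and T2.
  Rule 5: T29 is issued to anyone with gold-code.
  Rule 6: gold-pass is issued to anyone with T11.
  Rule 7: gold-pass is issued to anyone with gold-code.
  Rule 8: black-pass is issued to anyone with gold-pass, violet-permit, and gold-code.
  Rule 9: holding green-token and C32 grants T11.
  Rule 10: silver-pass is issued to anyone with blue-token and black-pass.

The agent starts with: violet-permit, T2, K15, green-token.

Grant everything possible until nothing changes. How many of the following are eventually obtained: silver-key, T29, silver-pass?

No rule produces silver-key, and it is not given.
T29 would need gold-code (Rule 5), but gold-code is never granted.
silver-pass would need blue-token and black-pass (Rule 10), but black-pass is never granted.
None of the 3 are reached.

0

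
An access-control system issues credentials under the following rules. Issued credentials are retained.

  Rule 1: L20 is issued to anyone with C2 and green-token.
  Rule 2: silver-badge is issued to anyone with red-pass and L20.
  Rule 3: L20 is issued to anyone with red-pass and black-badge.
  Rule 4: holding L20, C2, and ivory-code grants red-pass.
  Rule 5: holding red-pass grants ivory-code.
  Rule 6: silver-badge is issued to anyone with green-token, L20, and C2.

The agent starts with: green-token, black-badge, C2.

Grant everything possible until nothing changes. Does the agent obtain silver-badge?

Yes

Holding C2 and green-token grants L20 (Rule 1).
Holding green-token, L20, and C2 grants silver-badge (Rule 6).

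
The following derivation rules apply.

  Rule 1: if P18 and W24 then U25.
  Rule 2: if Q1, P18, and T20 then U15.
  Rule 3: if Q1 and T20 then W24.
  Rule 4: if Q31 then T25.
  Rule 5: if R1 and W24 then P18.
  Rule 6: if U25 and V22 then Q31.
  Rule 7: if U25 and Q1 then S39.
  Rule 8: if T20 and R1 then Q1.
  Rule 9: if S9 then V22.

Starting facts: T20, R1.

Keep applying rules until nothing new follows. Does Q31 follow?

No

Q31 would need U25 and V22 (Rule 6), but V22 is never established.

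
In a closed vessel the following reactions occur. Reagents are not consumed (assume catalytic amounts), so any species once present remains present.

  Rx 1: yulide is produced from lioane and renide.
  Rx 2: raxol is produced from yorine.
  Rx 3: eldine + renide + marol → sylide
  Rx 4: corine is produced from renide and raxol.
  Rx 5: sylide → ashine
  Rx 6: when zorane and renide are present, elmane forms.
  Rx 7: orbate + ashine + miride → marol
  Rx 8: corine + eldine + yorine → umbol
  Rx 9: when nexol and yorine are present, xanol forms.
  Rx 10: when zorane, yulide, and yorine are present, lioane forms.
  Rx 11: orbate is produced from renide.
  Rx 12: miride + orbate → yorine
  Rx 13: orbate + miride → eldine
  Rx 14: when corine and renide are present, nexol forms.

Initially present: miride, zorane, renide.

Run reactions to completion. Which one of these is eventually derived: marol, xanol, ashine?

xanol

renide present → orbate forms (Rx 11).
miride and orbate present → yorine forms (Rx 12).
yorine present → raxol forms (Rx 2).
renide and raxol present → corine forms (Rx 4).
corine and renide present → nexol forms (Rx 14).
nexol and yorine present → xanol forms (Rx 9).
marol would need orbate, ashine, and miride (Rx 7), but ashine never forms. ashine would need sylide (Rx 5), but sylide never forms.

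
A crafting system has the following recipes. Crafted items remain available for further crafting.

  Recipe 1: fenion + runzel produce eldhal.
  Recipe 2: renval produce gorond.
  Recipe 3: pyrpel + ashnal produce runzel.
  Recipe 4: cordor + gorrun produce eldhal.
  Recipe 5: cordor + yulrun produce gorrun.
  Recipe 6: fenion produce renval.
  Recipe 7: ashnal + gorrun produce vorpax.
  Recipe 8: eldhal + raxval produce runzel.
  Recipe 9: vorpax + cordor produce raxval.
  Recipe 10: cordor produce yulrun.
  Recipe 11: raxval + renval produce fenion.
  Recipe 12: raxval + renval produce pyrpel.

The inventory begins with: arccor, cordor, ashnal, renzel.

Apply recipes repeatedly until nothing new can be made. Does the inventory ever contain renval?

No

renval would need fenion (Recipe 6), but fenion is never obtained.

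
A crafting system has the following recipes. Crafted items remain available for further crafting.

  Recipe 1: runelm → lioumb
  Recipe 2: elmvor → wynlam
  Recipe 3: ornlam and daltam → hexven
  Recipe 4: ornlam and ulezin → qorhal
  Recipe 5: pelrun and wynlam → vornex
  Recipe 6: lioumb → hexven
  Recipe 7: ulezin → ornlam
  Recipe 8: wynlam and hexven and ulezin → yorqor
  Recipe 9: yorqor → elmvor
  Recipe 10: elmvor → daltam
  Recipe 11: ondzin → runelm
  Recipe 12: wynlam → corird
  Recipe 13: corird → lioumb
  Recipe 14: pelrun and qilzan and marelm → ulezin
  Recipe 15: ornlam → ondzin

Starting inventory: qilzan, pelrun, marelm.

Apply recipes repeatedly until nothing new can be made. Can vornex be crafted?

No

vornex would need pelrun and wynlam (Recipe 5), but wynlam is never obtained.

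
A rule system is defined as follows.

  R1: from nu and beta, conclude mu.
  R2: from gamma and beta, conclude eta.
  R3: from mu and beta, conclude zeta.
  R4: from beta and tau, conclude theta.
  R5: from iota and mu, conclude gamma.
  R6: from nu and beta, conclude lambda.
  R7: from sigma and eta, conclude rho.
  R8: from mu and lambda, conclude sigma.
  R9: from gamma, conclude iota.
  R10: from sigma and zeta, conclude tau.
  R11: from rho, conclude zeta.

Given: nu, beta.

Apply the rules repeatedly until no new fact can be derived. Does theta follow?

Yes

nu and beta hold, so lambda follows (R6).
From nu and beta, R1 gives mu.
From mu and lambda, R8 gives sigma.
From mu and beta, R3 gives zeta.
From sigma and zeta, R10 gives tau.
beta and tau hold, so theta follows (R4).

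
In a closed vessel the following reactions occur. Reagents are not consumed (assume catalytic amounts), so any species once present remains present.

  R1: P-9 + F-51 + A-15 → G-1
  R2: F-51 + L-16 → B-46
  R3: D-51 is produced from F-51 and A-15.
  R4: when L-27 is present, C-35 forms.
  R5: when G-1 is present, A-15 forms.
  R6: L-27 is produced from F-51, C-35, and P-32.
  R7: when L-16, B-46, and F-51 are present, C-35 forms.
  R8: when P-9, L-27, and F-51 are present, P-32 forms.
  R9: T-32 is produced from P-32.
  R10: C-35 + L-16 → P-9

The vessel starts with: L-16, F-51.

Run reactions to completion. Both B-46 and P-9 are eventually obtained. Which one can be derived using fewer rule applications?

B-46: F-51 and L-16 present → B-46 forms (R2). [1 rule application]
P-9: F-51 and L-16 present → B-46 forms (R2). L-16, B-46, and F-51 present → C-35 forms (R7). C-35 and L-16 present → P-9 forms (R10). [3 rule applications]
B-46 needs fewer.

B-46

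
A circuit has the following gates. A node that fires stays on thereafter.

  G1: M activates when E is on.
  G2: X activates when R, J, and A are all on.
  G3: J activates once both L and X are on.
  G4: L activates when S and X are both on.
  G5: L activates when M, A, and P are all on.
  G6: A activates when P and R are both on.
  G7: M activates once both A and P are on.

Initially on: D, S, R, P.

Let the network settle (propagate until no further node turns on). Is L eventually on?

Yes

P and R are on, so A activates (G6).
A and P are on, so M activates (G7).
G5: M, A, and P on → L on.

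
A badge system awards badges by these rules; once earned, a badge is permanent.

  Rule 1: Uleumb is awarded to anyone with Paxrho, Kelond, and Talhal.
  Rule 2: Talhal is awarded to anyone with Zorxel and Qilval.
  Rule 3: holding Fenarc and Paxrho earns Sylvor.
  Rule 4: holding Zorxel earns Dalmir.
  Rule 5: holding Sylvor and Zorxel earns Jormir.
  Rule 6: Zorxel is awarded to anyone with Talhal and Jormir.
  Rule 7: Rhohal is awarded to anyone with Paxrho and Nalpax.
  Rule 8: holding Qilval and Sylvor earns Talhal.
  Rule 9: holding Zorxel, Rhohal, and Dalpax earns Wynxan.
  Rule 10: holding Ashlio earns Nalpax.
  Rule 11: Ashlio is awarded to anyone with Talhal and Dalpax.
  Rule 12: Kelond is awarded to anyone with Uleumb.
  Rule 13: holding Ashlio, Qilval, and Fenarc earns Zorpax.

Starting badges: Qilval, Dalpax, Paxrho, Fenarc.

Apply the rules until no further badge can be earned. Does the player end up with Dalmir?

Dalmir would need Zorxel (Rule 4), but Zorxel is never earned.

No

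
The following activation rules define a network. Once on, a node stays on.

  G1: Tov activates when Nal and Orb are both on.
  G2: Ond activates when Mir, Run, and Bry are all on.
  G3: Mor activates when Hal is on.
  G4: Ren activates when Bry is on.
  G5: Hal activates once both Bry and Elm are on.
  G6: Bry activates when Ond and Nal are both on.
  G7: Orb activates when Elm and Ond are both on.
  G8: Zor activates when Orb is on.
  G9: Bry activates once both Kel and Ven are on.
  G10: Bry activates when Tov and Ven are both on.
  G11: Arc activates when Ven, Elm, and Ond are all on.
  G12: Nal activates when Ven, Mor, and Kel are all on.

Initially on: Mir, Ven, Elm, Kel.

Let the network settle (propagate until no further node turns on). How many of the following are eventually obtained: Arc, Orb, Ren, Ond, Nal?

Kel and Ven are on, so Bry activates (G9).
G4: Bry on → Ren on.
Bry and Elm are on, so Hal activates (G5).
Hal is on, so Mor activates (G3).
Ven, Mor, and Kel are on, so Nal activates (G12).
Arc would need Ven, Elm, and Ond (G11), but Ond never turns on.
Orb would need Elm and Ond (G7), but Ond never turns on.
Ren: reached.
Ond would need Mir, Run, and Bry (G2), but Run never turns on.
Nal: reached.
Reached: Ren and Nal — 2 of the 5.

2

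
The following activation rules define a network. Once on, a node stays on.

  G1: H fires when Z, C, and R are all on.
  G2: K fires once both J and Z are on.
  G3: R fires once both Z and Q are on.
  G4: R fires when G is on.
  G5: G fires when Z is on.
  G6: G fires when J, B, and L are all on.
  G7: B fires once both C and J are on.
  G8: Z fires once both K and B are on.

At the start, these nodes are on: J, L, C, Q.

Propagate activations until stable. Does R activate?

Yes

G7: C and J on → B on.
G6: J, B, and L on → G on.
G is on, so R fires (G4).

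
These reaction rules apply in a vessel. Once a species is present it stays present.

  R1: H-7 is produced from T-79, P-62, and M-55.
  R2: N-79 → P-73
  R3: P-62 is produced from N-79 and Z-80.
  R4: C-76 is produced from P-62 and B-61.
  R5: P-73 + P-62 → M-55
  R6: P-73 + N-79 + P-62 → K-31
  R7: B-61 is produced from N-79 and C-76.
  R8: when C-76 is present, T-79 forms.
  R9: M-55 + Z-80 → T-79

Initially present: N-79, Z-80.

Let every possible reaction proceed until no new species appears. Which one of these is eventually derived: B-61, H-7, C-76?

H-7

N-79 and Z-80 present → P-62 forms (R3).
N-79 present → P-73 forms (R2).
P-73 and P-62 present → M-55 forms (R5).
M-55 and Z-80 present → T-79 forms (R9).
T-79, P-62, and M-55 present → H-7 forms (R1).
C-76 would need P-62 and B-61 (R4), but B-61 never forms. B-61 would need N-79 and C-76 (R7), but C-76 never forms.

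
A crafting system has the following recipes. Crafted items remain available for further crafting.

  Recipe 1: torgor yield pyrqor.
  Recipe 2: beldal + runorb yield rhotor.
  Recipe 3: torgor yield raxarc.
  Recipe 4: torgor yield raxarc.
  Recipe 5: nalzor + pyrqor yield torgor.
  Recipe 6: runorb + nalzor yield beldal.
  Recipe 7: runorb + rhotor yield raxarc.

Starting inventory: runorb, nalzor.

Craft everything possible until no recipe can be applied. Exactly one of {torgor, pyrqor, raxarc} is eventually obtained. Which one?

Using Recipe 6, runorb and nalzor make beldal.
beldal + runorb → rhotor (Recipe 2).
runorb + rhotor → raxarc (Recipe 7).
pyrqor would need torgor (Recipe 1), but torgor is never obtained. torgor would need nalzor and pyrqor (Recipe 5), but pyrqor is never obtained.

raxarc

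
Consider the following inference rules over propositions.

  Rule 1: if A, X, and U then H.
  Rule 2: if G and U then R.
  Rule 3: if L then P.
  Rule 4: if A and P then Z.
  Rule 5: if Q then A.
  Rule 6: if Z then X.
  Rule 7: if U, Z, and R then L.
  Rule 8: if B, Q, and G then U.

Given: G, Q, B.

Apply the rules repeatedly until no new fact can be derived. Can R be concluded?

Yes

B, Q, and G hold, so U follows (Rule 8).
G and U hold, so R follows (Rule 2).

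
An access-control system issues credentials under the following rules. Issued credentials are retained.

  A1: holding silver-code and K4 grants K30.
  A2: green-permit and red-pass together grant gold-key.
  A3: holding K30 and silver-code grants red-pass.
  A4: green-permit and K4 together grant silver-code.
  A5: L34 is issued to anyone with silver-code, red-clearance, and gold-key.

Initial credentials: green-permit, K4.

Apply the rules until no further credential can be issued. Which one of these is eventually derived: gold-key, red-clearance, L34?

Holding green-permit and K4 grants silver-code (A4).
Holding silver-code and K4 grants K30 (A1).
Holding K30 and silver-code grants red-pass (A3).
Holding green-permit and red-pass grants gold-key (A2).
L34 would need silver-code, red-clearance, and gold-key (A5), but red-clearance is never granted. No rule produces red-clearance, and it is not given.

gold-key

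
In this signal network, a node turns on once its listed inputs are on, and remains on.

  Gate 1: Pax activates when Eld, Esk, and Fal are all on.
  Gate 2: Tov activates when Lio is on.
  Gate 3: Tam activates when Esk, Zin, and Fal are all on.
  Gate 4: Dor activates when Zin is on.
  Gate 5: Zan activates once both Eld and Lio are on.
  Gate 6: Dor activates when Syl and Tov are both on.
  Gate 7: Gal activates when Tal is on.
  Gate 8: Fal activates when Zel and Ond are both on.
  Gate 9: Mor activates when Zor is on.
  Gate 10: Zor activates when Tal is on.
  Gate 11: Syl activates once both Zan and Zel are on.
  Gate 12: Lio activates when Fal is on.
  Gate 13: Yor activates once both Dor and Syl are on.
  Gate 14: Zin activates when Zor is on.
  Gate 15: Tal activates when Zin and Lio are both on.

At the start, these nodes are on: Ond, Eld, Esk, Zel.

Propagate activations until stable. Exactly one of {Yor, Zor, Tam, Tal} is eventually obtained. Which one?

Yor

Gate 8: Zel and Ond on → Fal on.
Gate 12: Fal on → Lio on.
Lio is on, so Tov activates (Gate 2).
Gate 5: Eld and Lio on → Zan on.
Gate 11: Zan and Zel on → Syl on.
Syl and Tov are on, so Dor activates (Gate 6).
Dor and Syl are on, so Yor activates (Gate 13).
Tal would need Zin and Lio (Gate 15), but Zin never turns on. Zor would need Tal (Gate 10), but Tal never turns on. Tam would need Esk, Zin, and Fal (Gate 3), but Zin never turns on.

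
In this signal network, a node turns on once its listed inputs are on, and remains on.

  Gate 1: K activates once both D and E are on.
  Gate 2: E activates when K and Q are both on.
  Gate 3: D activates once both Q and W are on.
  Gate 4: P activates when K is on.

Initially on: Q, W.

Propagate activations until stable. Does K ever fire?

K would need D and E (Gate 1), but E never turns on.

No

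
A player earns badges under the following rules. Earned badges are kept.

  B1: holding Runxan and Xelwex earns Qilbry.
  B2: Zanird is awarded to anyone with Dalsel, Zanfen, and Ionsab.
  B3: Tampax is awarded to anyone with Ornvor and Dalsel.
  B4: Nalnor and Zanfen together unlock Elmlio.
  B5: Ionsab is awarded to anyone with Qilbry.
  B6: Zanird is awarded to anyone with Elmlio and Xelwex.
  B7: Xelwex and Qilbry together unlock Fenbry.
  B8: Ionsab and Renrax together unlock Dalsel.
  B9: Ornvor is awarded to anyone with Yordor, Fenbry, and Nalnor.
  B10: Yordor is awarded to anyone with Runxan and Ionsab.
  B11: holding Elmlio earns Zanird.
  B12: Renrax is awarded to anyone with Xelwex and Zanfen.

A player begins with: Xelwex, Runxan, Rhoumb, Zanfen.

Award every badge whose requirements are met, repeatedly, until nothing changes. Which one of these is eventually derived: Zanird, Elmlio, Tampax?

With Xelwex and Zanfen, Renrax is earned (B12).
With Runxan and Xelwex, Qilbry is earned (B1).
With Qilbry, Ionsab is earned (B5).
With Ionsab and Renrax, Dalsel is earned (B8).
With Dalsel, Zanfen, and Ionsab, Zanird is earned (B2).
Elmlio would need Nalnor and Zanfen (B4), but Nalnor is never earned. Tampax would need Ornvor and Dalsel (B3), but Ornvor is never earned.

Zanird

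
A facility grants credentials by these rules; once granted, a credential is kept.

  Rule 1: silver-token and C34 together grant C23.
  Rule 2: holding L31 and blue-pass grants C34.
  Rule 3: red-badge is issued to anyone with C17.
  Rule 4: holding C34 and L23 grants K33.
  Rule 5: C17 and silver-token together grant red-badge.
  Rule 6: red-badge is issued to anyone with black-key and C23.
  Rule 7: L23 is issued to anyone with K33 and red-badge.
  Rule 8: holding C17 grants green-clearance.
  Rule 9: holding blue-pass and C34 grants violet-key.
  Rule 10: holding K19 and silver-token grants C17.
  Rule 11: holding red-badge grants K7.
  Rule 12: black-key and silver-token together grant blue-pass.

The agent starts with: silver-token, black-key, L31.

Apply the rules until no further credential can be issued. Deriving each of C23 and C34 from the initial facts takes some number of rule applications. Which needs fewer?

C34

C34: Holding black-key and silver-token grants blue-pass (Rule 12). Holding L31 and blue-pass grants C34 (Rule 2). [2 rule applications]
C23: Holding black-key and silver-token grants blue-pass (Rule 12). Holding L31 and blue-pass grants C34 (Rule 2). Holding silver-token and C34 grants C23 (Rule 1). [3 rule applications]
C34 needs fewer.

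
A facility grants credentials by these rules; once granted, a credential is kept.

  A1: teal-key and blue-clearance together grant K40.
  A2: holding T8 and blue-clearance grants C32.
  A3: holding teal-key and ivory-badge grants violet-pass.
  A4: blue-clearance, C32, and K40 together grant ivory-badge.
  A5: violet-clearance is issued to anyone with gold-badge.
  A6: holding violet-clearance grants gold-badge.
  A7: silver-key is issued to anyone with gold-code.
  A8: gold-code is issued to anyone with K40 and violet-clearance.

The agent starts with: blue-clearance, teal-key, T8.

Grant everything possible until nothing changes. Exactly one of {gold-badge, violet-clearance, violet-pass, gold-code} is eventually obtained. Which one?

violet-pass

Holding teal-key and blue-clearance grants K40 (A1).
Holding T8 and blue-clearance grants C32 (A2).
Holding blue-clearance, C32, and K40 grants ivory-badge (A4).
Holding teal-key and ivory-badge grants violet-pass (A3).
violet-clearance would need gold-badge (A5), but gold-badge is never granted. gold-code would need K40 and violet-clearance (A8), but violet-clearance is never granted. gold-badge would need violet-clearance (A6), but violet-clearance is never granted.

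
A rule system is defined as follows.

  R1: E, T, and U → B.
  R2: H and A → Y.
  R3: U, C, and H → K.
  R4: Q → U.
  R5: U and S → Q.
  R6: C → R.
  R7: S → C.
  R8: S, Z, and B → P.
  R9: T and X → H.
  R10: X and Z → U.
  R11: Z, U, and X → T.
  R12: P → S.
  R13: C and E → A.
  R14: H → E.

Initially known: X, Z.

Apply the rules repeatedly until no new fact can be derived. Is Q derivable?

Q would need U and S (R5), but S is never established.

No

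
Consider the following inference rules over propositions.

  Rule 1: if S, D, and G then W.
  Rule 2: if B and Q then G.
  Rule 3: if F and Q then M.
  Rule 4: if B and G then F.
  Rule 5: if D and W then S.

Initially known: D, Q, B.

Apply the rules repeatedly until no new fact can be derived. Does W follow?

No

W would need S, D, and G (Rule 1), but S is never established.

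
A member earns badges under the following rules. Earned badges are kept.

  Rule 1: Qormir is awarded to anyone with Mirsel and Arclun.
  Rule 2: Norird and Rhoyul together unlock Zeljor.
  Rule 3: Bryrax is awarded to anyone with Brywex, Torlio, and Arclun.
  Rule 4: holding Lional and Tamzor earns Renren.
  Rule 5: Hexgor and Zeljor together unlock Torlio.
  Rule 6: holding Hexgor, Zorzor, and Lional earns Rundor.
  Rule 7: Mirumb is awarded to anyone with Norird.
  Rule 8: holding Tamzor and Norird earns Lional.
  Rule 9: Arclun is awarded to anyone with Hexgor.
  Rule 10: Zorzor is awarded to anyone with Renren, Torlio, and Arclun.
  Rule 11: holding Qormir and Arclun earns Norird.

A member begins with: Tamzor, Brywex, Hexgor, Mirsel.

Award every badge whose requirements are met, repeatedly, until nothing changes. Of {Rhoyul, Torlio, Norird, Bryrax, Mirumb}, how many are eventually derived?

With Hexgor, Arclun is earned (Rule 9).
With Mirsel and Arclun, Qormir is earned (Rule 1).
With Qormir and Arclun, Norird is earned (Rule 11).
With Norird, Mirumb is earned (Rule 7).
No rule produces Rhoyul, and it is not given.
Torlio would need Hexgor and Zeljor (Rule 5), but Zeljor is never earned.
Norird: reached.
Bryrax would need Brywex, Torlio, and Arclun (Rule 3), but Torlio is never earned.
Mirumb: reached.
Reached: Norird and Mirumb — 2 of the 5.

2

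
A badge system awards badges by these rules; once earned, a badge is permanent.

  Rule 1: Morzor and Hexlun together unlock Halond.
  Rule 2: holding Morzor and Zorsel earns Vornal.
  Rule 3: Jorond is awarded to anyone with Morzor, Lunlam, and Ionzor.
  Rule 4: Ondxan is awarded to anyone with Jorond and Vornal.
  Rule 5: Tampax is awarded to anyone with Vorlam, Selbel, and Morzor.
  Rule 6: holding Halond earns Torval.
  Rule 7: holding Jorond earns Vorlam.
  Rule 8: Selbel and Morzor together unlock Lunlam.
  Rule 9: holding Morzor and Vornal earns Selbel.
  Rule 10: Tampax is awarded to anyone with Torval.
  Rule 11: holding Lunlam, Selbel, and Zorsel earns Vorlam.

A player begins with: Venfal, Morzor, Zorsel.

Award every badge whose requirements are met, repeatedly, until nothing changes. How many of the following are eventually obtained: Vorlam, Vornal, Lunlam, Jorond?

With Morzor and Zorsel, Vornal is earned (Rule 2).
With Morzor and Vornal, Selbel is earned (Rule 9).
With Selbel and Morzor, Lunlam is earned (Rule 8).
With Lunlam, Selbel, and Zorsel, Vorlam is earned (Rule 11).
Vorlam: reached.
Vornal: reached.
Lunlam: reached.
Jorond would need Morzor, Lunlam, and Ionzor (Rule 3), but Ionzor is never earned.
Reached: Vorlam, Vornal, and Lunlam — 3 of the 4.

3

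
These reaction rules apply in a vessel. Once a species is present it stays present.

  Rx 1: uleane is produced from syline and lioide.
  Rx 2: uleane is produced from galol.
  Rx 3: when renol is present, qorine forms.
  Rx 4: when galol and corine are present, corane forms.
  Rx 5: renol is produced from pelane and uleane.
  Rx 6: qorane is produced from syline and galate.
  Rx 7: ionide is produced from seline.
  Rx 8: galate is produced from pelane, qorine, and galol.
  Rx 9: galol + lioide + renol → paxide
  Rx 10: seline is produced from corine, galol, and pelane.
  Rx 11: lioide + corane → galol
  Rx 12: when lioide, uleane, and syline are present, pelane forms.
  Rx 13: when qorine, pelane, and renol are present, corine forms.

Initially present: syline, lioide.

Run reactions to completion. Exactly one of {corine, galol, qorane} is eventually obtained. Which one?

syline and lioide present → uleane forms (Rx 1).
lioide, uleane, and syline present → pelane forms (Rx 12).
pelane and uleane present → renol forms (Rx 5).
renol present → qorine forms (Rx 3).
qorine, pelane, and renol present → corine forms (Rx 13).
galol would need lioide and corane (Rx 11), but corane never forms. qorane would need syline and galate (Rx 6), but galate never forms.

corine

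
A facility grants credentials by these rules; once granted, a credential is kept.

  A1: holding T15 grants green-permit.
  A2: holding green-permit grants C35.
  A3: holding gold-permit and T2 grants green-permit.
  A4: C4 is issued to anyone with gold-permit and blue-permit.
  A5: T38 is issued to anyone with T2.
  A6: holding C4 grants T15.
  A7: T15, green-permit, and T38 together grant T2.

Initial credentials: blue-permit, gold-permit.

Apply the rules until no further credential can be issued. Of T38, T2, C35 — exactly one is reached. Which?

Holding gold-permit and blue-permit grants C4 (A4).
Holding C4 grants T15 (A6).
Holding T15 grants green-permit (A1).
Holding green-permit grants C35 (A2).
T2 would need T15, green-permit, and T38 (A7), but T38 is never granted. T38 would need T2 (A5), but T2 is never granted.

C35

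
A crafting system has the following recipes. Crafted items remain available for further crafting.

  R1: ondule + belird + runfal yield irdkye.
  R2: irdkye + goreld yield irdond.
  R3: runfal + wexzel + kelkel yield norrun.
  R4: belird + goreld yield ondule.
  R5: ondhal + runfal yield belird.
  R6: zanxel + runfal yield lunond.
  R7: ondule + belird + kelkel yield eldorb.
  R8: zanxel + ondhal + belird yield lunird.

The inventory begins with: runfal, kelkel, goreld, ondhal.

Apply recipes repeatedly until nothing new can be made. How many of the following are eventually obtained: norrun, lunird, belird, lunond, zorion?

ondhal + runfal → belird (R5).
norrun would need runfal, wexzel, and kelkel (R3), but wexzel is never obtained.
lunird would need zanxel, ondhal, and belird (R8), but zanxel is never obtained.
belird: reached.
lunond would need zanxel and runfal (R6), but zanxel is never obtained.
No rule produces zorion, and it is not given.
Reached: belird — 1 of the 5.

1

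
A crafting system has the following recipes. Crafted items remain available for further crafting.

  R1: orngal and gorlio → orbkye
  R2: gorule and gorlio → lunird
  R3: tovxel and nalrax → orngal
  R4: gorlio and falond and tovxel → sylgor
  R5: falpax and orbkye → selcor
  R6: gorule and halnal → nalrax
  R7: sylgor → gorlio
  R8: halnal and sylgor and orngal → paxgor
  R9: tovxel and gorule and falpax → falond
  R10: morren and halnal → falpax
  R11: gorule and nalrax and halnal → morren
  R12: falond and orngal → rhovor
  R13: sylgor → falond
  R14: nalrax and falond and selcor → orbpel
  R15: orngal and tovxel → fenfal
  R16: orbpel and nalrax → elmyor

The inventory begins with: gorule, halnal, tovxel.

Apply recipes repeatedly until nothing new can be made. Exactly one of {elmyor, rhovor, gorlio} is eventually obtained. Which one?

rhovor

Using R6, gorule and halnal make nalrax.
Using R3, tovxel and nalrax make orngal.
gorule and nalrax and halnal → morren (R11).
Using R10, morren and halnal make falpax.
tovxel and gorule and falpax → falond (R9).
falond and orngal → rhovor (R12).
elmyor would need orbpel and nalrax (R16), but orbpel is never obtained. gorlio would need sylgor (R7), but sylgor is never obtained.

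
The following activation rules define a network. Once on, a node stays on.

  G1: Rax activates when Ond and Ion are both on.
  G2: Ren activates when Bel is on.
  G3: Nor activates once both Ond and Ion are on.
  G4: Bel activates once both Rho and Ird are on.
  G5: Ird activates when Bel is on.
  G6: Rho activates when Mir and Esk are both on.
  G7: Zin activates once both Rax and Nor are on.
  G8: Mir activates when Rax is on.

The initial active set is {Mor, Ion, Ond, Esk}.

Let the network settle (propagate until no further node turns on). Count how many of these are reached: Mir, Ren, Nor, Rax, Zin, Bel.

4

G1: Ond and Ion on → Rax on.
G3: Ond and Ion on → Nor on.
Rax and Nor are on, so Zin activates (G7).
G8: Rax on → Mir on.
Mir: reached.
Ren would need Bel (G2), but Bel never turns on.
Nor: reached.
Rax: reached.
Zin: reached.
Bel would need Rho and Ird (G4), but Ird never turns on.
Reached: Mir, Nor, Rax, and Zin — 4 of the 6.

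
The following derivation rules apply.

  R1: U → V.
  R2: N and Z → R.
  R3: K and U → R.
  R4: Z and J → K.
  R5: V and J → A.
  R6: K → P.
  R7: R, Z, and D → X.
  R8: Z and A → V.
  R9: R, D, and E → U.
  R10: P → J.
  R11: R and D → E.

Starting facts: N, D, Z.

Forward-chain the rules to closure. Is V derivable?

N and Z hold, so R follows (R2).
From R and D, R11 gives E.
R, D, and E hold, so U follows (R9).
U holds, so V follows (R1).

Yes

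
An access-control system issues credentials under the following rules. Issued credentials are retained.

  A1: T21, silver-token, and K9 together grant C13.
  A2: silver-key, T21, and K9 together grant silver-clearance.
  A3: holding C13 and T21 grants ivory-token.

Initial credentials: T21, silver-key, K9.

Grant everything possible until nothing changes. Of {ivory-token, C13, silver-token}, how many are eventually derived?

0

ivory-token would need C13 and T21 (A3), but C13 is never granted.
C13 would need T21, silver-token, and K9 (A1), but silver-token is never granted.
No rule produces silver-token, and it is not given.
None of the 3 are reached.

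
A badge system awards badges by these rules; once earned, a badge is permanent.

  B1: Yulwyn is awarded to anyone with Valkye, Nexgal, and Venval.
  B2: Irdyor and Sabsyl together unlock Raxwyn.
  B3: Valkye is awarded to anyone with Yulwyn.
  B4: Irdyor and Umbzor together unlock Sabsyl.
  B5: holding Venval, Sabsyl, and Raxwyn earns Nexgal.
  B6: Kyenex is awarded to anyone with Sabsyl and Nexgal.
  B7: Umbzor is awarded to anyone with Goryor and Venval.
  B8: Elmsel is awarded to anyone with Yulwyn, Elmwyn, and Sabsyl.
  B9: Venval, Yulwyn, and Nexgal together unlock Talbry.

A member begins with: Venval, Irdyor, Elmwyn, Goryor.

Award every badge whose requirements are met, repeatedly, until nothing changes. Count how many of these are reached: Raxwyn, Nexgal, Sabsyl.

3

With Goryor and Venval, Umbzor is earned (B7).
With Irdyor and Umbzor, Sabsyl is earned (B4).
With Irdyor and Sabsyl, Raxwyn is earned (B2).
With Venval, Sabsyl, and Raxwyn, Nexgal is earned (B5).
Raxwyn: reached.
Nexgal: reached.
Sabsyl: reached.
All 3 are reached.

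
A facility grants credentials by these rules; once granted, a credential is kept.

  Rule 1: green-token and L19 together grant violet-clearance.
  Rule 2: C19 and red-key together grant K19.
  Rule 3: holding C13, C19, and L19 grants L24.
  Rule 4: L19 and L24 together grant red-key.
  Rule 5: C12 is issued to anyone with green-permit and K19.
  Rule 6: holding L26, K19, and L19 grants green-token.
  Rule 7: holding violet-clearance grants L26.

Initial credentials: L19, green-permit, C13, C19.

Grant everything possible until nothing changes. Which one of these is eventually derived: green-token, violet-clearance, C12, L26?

Holding C13, C19, and L19 grants L24 (Rule 3).
Holding L19 and L24 grants red-key (Rule 4).
Holding C19 and red-key grants K19 (Rule 2).
Holding green-permit and K19 grants C12 (Rule 5).
violet-clearance would need green-token and L19 (Rule 1), but green-token is never granted. L26 would need violet-clearance (Rule 7), but violet-clearance is never granted. green-token would need L26, K19, and L19 (Rule 6), but L26 is never granted.

C12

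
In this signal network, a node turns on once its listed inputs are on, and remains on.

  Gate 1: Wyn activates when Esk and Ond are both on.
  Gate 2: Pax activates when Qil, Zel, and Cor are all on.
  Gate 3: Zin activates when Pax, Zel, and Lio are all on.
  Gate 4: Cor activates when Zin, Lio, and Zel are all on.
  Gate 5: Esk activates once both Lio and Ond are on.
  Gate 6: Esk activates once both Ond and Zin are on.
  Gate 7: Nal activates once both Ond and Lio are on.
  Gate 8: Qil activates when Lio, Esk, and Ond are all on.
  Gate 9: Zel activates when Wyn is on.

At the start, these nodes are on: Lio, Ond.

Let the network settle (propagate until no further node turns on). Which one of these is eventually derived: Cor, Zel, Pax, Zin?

Lio and Ond are on, so Esk activates (Gate 5).
Gate 1: Esk and Ond on → Wyn on.
Wyn is on, so Zel activates (Gate 9).
Zin would need Pax, Zel, and Lio (Gate 3), but Pax never turns on. Cor would need Zin, Lio, and Zel (Gate 4), but Zin never turns on. Pax would need Qil, Zel, and Cor (Gate 2), but Cor never turns on.

Zel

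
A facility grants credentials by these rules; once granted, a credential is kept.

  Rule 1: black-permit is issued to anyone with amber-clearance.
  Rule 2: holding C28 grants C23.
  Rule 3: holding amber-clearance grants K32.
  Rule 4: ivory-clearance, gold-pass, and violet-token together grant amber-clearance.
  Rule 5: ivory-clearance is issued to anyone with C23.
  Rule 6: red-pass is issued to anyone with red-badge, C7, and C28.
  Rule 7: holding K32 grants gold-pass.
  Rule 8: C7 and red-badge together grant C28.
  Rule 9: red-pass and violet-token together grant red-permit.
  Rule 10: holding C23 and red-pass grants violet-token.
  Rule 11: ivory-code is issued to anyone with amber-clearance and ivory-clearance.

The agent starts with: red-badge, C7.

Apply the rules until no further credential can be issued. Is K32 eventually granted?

K32 would need amber-clearance (Rule 3), but amber-clearance is never granted.

No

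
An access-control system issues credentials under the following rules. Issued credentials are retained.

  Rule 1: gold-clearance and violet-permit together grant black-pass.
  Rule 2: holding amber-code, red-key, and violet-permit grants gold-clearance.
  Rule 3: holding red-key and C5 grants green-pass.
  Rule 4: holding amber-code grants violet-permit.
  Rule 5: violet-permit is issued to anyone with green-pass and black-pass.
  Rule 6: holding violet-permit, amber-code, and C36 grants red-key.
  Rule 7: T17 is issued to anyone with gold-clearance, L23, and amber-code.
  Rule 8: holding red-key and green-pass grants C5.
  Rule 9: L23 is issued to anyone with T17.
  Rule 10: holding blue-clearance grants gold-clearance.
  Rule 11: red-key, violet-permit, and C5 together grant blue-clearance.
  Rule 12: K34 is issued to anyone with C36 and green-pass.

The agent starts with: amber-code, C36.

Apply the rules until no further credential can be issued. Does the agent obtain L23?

L23 would need T17 (Rule 9), but T17 is never granted.

No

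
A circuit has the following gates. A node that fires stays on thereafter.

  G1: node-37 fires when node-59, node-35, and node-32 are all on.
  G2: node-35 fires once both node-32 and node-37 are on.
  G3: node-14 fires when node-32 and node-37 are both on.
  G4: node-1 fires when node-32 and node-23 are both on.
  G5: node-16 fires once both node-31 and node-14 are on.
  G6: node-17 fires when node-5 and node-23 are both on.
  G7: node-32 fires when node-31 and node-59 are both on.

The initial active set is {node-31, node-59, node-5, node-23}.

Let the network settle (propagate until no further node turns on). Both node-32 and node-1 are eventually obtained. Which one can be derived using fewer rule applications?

node-32: node-31 and node-59 are on, so node-32 fires (G7). [1 rule application]
node-1: node-31 and node-59 are on, so node-32 fires (G7). node-32 and node-23 are on, so node-1 fires (G4). [2 rule applications]
node-32 needs fewer.

node-32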